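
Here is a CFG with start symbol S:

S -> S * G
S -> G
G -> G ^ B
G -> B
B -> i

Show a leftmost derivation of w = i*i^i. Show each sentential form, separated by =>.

S => S*G   [S -> S * G]
S*G => G*G   [S -> G]
G*G => B*G   [G -> B]
B*G => i*G   [B -> i]
i*G => i*G^B   [G -> G ^ B]
i*G^B => i*B^B   [G -> B]
i*B^B => i*i^B   [B -> i]
i*i^B => i*i^i   [B -> i]

S=>S*G=>G*G=>B*G=>i*G=>i*G^B=>i*B^B=>i*i^B=>i*i^i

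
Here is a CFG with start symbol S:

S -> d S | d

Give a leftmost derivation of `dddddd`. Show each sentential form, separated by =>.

S => dS   [S -> d S]
dS => ddS   [S -> d S]
ddS => dddS   [S -> d S]
dddS => ddddS   [S -> d S]
ddddS => dddddS   [S -> d S]
dddddS => dddddd   [S -> d]

S => dS => ddS => dddS => ddddS => dddddS => dddddd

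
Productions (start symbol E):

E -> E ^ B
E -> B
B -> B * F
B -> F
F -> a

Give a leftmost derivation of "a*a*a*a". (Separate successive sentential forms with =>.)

E => B   [E -> B]
B => B*F   [B -> B * F]
B*F => B*F*F   [B -> B * F]
B*F*F => B*F*F*F   [B -> B * F]
B*F*F*F => F*F*F*F   [B -> F]
F*F*F*F => a*F*F*F   [F -> a]
a*F*F*F => a*a*F*F   [F -> a]
a*a*F*F => a*a*a*F   [F -> a]
a*a*a*F => a*a*a*a   [F -> a]

E => B => B*F => B*F*F => B*F*F*F => F*F*F*F => a*F*F*F => a*a*F*F => a*a*a*F => a*a*a*a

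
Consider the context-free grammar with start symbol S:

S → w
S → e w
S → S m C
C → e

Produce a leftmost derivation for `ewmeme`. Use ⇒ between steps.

S ⇒ SmC   [S → S m C]
SmC ⇒ SmCmC   [S → S m C]
SmCmC ⇒ ewmCmC   [S → e w]
ewmCmC ⇒ ewmemC   [C → e]
ewmemC ⇒ ewmeme   [C → e]

S ⇒ SmC ⇒ SmCmC ⇒ ewmCmC ⇒ ewmemC ⇒ ewmeme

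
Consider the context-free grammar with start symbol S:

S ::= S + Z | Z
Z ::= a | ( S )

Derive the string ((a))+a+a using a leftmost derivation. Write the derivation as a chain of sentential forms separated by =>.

S => S+Z   [S ::= S + Z]
S+Z => S+Z+Z   [S ::= S + Z]
S+Z+Z => Z+Z+Z   [S ::= Z]
Z+Z+Z => (S)+Z+Z   [Z ::= ( S )]
(S)+Z+Z => (Z)+Z+Z   [S ::= Z]
(Z)+Z+Z => ((S))+Z+Z   [Z ::= ( S )]
((S))+Z+Z => ((Z))+Z+Z   [S ::= Z]
((Z))+Z+Z => ((a))+Z+Z   [Z ::= a]
((a))+Z+Z => ((a))+a+Z   [Z ::= a]
((a))+a+Z => ((a))+a+a   [Z ::= a]

S=>S+Z=>S+Z+Z=>Z+Z+Z=>(S)+Z+Z=>(Z)+Z+Z=>((S))+Z+Z=>((Z))+Z+Z=>((a))+Z+Z=>((a))+a+Z=>((a))+a+a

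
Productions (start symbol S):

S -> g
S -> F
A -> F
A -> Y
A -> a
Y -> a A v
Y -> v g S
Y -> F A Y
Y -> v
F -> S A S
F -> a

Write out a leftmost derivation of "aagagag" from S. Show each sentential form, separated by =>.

S => F   [S -> F]
F => SAS   [F -> S A S]
SAS => FAS   [S -> F]
FAS => SASAS   [F -> S A S]
SASAS => FASAS   [S -> F]
FASAS => SASASAS   [F -> S A S]
SASASAS => FASASAS   [S -> F]
FASASAS => aASASAS   [F -> a]
aASASAS => aaSASAS   [A -> a]
aaSASAS => aagASAS   [S -> g]
aagASAS => aagaSAS   [A -> a]
aagaSAS => aagagAS   [S -> g]
aagagAS => aagagaS   [A -> a]
aagagaS => aagagag   [S -> g]

S => F => SAS => FAS => SASAS => FASAS => SASASAS => FASASAS => aASASAS => aaSASAS => aagASAS => aagaSAS => aagagAS => aagagaS => aagagag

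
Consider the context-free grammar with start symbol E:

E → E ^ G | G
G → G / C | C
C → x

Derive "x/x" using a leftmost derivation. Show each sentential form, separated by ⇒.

E ⇒ G ⇒ G/C ⇒ C/C ⇒ x/C ⇒ x/x

E ⇒ G   [E → G]
G ⇒ G/C   [G → G / C]
G/C ⇒ C/C   [G → C]
C/C ⇒ x/C   [C → x]
x/C ⇒ x/x   [C → x]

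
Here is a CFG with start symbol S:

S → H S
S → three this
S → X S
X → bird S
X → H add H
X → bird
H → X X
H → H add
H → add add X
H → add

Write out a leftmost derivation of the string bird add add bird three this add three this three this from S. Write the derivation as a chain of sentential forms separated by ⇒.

S ⇒ X S ⇒ bird S S ⇒ bird H S S ⇒ bird H add S S ⇒ bird add add X add S S ⇒ bird add add bird S add S S ⇒ bird add add bird three this add S S ⇒ bird add add bird three this add three this S ⇒ bird add add bird three this add three this three this

S ⇒ X S   [S → X S]
X S ⇒ bird S S   [X → bird S]
bird S S ⇒ bird H S S   [S → H S]
bird H S S ⇒ bird H add S S   [H → H add]
bird H add S S ⇒ bird add add X add S S   [H → add add X]
bird add add X add S S ⇒ bird add add bird S add S S   [X → bird S]
bird add add bird S add S S ⇒ bird add add bird three this add S S   [S → three this]
bird add add bird three this add S S ⇒ bird add add bird three this add three this S   [S → three this]
bird add add bird three this add three this S ⇒ bird add add bird three this add three this three this   [S → three this]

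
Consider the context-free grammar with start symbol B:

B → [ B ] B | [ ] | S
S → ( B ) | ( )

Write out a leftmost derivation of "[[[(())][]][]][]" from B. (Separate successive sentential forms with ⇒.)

B ⇒ [B]B   [B → [ B ] B]
[B]B ⇒ [[B]B]B   [B → [ B ] B]
[[B]B]B ⇒ [[[B]B]B]B   [B → [ B ] B]
[[[B]B]B]B ⇒ [[[S]B]B]B   [B → S]
[[[S]B]B]B ⇒ [[[(B)]B]B]B   [S → ( B )]
[[[(B)]B]B]B ⇒ [[[(S)]B]B]B   [B → S]
[[[(S)]B]B]B ⇒ [[[(())]B]B]B   [S → ( )]
[[[(())]B]B]B ⇒ [[[(())][]]B]B   [B → [ ]]
[[[(())][]]B]B ⇒ [[[(())][]][]]B   [B → [ ]]
[[[(())][]][]]B ⇒ [[[(())][]][]][]   [B → [ ]]

B⇒[B]B⇒[[B]B]B⇒[[[B]B]B]B⇒[[[S]B]B]B⇒[[[(B)]B]B]B⇒[[[(S)]B]B]B⇒[[[(())]B]B]B⇒[[[(())][]]B]B⇒[[[(())][]][]]B⇒[[[(())][]][]][]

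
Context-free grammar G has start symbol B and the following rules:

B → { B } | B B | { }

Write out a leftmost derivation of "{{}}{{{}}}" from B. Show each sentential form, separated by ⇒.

B⇒BB⇒{B}B⇒{{}}B⇒{{}}{B}⇒{{}}{{B}}⇒{{}}{{{}}}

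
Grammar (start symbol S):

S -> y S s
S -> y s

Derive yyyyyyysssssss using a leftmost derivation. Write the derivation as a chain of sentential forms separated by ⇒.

S ⇒ ySs ⇒ yySss ⇒ yyySsss ⇒ yyyySssss ⇒ yyyyySsssss ⇒ yyyyyySssssss ⇒ yyyyyyysssssss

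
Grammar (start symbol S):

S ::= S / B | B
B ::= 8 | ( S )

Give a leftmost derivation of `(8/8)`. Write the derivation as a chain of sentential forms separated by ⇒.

S ⇒ B   [S ::= B]
B ⇒ (S)   [B ::= ( S )]
(S) ⇒ (S/B)   [S ::= S / B]
(S/B) ⇒ (B/B)   [S ::= B]
(B/B) ⇒ (8/B)   [B ::= 8]
(8/B) ⇒ (8/8)   [B ::= 8]

S ⇒ B ⇒ (S) ⇒ (S/B) ⇒ (B/B) ⇒ (8/B) ⇒ (8/8)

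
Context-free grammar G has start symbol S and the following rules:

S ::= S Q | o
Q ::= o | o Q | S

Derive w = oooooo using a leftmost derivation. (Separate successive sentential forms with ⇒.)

S⇒SQ⇒SQQ⇒oQQ⇒ooQQ⇒oooQQ⇒ooooQQ⇒ooooSQ⇒oooooQ⇒oooooo

S ⇒ SQ   [S ::= S Q]
SQ ⇒ SQQ   [S ::= S Q]
SQQ ⇒ oQQ   [S ::= o]
oQQ ⇒ ooQQ   [Q ::= o Q]
ooQQ ⇒ oooQQ   [Q ::= o Q]
oooQQ ⇒ ooooQQ   [Q ::= o Q]
ooooQQ ⇒ ooooSQ   [Q ::= S]
ooooSQ ⇒ oooooQ   [S ::= o]
oooooQ ⇒ oooooo   [Q ::= o]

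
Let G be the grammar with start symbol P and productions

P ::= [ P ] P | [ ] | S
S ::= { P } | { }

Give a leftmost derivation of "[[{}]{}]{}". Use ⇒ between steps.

P ⇒ [P]P   [P ::= [ P ] P]
[P]P ⇒ [[P]P]P   [P ::= [ P ] P]
[[P]P]P ⇒ [[S]P]P   [P ::= S]
[[S]P]P ⇒ [[{}]P]P   [S ::= { }]
[[{}]P]P ⇒ [[{}]S]P   [P ::= S]
[[{}]S]P ⇒ [[{}]{}]P   [S ::= { }]
[[{}]{}]P ⇒ [[{}]{}]S   [P ::= S]
[[{}]{}]S ⇒ [[{}]{}]{}   [S ::= { }]

P⇒[P]P⇒[[P]P]P⇒[[S]P]P⇒[[{}]P]P⇒[[{}]S]P⇒[[{}]{}]P⇒[[{}]{}]S⇒[[{}]{}]{}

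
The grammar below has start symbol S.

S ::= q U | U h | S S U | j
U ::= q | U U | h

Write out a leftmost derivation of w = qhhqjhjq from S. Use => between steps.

S => SSU   [S ::= S S U]
SSU => SSUSU   [S ::= S S U]
SSUSU => qUSUSU   [S ::= q U]
qUSUSU => qUUSUSU   [U ::= U U]
qUUSUSU => qhUSUSU   [U ::= h]
qhUSUSU => qhUUSUSU   [U ::= U U]
qhUUSUSU => qhhUSUSU   [U ::= h]
qhhUSUSU => qhhqSUSU   [U ::= q]
qhhqSUSU => qhhqjUSU   [S ::= j]
qhhqjUSU => qhhqjhSU   [U ::= h]
qhhqjhSU => qhhqjhjU   [S ::= j]
qhhqjhjU => qhhqjhjq   [U ::= q]

S=>SSU=>SSUSU=>qUSUSU=>qUUSUSU=>qhUSUSU=>qhUUSUSU=>qhhUSUSU=>qhhqSUSU=>qhhqjUSU=>qhhqjhSU=>qhhqjhjU=>qhhqjhjq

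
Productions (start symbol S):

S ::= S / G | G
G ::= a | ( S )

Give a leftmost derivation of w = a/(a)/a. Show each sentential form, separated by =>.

S => S/G => S/G/G => G/G/G => a/G/G => a/(S)/G => a/(G)/G => a/(a)/G => a/(a)/a

S => S/G   [S ::= S / G]
S/G => S/G/G   [S ::= S / G]
S/G/G => G/G/G   [S ::= G]
G/G/G => a/G/G   [G ::= a]
a/G/G => a/(S)/G   [G ::= ( S )]
a/(S)/G => a/(G)/G   [S ::= G]
a/(G)/G => a/(a)/G   [G ::= a]
a/(a)/G => a/(a)/a   [G ::= a]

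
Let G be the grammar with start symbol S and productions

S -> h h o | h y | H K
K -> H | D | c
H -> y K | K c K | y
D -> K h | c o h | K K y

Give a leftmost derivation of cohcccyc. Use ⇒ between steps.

S ⇒ HK ⇒ KcKK ⇒ DcKK ⇒ cohcKK ⇒ cohcHK ⇒ cohcKcKK ⇒ cohcccKK ⇒ cohcccHK ⇒ cohcccyK ⇒ cohcccyc

S ⇒ HK   [S -> H K]
HK ⇒ KcKK   [H -> K c K]
KcKK ⇒ DcKK   [K -> D]
DcKK ⇒ cohcKK   [D -> c o h]
cohcKK ⇒ cohcHK   [K -> H]
cohcHK ⇒ cohcKcKK   [H -> K c K]
cohcKcKK ⇒ cohcccKK   [K -> c]
cohcccKK ⇒ cohcccHK   [K -> H]
cohcccHK ⇒ cohcccyK   [H -> y]
cohcccyK ⇒ cohcccyc   [K -> c]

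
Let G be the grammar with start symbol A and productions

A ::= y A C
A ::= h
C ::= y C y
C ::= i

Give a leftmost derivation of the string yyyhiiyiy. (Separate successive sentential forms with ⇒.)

A ⇒ yAC ⇒ yyACC ⇒ yyyACCC ⇒ yyyhCCC ⇒ yyyhiCC ⇒ yyyhiiC ⇒ yyyhiiyCy ⇒ yyyhiiyiy

A ⇒ yAC   [A ::= y A C]
yAC ⇒ yyACC   [A ::= y A C]
yyACC ⇒ yyyACCC   [A ::= y A C]
yyyACCC ⇒ yyyhCCC   [A ::= h]
yyyhCCC ⇒ yyyhiCC   [C ::= i]
yyyhiCC ⇒ yyyhiiC   [C ::= i]
yyyhiiC ⇒ yyyhiiyCy   [C ::= y C y]
yyyhiiyCy ⇒ yyyhiiyiy   [C ::= i]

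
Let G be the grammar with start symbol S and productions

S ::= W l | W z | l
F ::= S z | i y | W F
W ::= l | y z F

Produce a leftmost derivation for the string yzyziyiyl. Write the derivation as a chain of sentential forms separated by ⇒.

S ⇒ Wl   [S ::= W l]
Wl ⇒ yzFl   [W ::= y z F]
yzFl ⇒ yzWFl   [F ::= W F]
yzWFl ⇒ yzyzFFl   [W ::= y z F]
yzyzFFl ⇒ yzyziyFl   [F ::= i y]
yzyziyFl ⇒ yzyziyiyl   [F ::= i y]

S ⇒ Wl ⇒ yzFl ⇒ yzWFl ⇒ yzyzFFl ⇒ yzyziyFl ⇒ yzyziyiyl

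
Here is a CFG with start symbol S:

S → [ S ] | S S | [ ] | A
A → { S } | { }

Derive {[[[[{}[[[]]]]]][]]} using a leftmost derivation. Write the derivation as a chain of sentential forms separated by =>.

S => A   [S → A]
A => {S}   [A → { S }]
{S} => {[S]}   [S → [ S ]]
{[S]} => {[SS]}   [S → S S]
{[SS]} => {[[S]S]}   [S → [ S ]]
{[[S]S]} => {[[[S]]S]}   [S → [ S ]]
{[[[S]]S]} => {[[[[S]]]S]}   [S → [ S ]]
{[[[[S]]]S]} => {[[[[SS]]]S]}   [S → S S]
{[[[[SS]]]S]} => {[[[[AS]]]S]}   [S → A]
{[[[[AS]]]S]} => {[[[[{}S]]]S]}   [A → { }]
{[[[[{}S]]]S]} => {[[[[{}[S]]]]S]}   [S → [ S ]]
{[[[[{}[S]]]]S]} => {[[[[{}[[S]]]]]S]}   [S → [ S ]]
{[[[[{}[[S]]]]]S]} => {[[[[{}[[[]]]]]]S]}   [S → [ ]]
{[[[[{}[[[]]]]]]S]} => {[[[[{}[[[]]]]]][]]}   [S → [ ]]

S=>A=>{S}=>{[S]}=>{[SS]}=>{[[S]S]}=>{[[[S]]S]}=>{[[[[S]]]S]}=>{[[[[SS]]]S]}=>{[[[[AS]]]S]}=>{[[[[{}S]]]S]}=>{[[[[{}[S]]]]S]}=>{[[[[{}[[S]]]]]S]}=>{[[[[{}[[[]]]]]]S]}=>{[[[[{}[[[]]]]]][]]}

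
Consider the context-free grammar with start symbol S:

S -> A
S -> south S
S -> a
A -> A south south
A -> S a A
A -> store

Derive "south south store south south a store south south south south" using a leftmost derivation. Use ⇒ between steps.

S ⇒ south S ⇒ south A ⇒ south S a A ⇒ south south S a A ⇒ south south A a A ⇒ south south A south south a A ⇒ south south store south south a A ⇒ south south store south south a A south south ⇒ south south store south south a A south south south south ⇒ south south store south south a store south south south south

S ⇒ south S   [S -> south S]
south S ⇒ south A   [S -> A]
south A ⇒ south S a A   [A -> S a A]
south S a A ⇒ south south S a A   [S -> south S]
south south S a A ⇒ south south A a A   [S -> A]
south south A a A ⇒ south south A south south a A   [A -> A south south]
south south A south south a A ⇒ south south store south south a A   [A -> store]
south south store south south a A ⇒ south south store south south a A south south   [A -> A south south]
south south store south south a A south south ⇒ south south store south south a A south south south south   [A -> A south south]
south south store south south a A south south south south ⇒ south south store south south a store south south south south   [A -> store]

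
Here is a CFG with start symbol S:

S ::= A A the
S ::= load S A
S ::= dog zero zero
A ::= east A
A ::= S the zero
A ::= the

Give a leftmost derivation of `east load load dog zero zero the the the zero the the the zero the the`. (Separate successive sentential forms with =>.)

S => A A the   [S ::= A A the]
A A the => east A A the   [A ::= east A]
east A A the => east S the zero A the   [A ::= S the zero]
east S the zero A the => east A A the the zero A the   [S ::= A A the]
east A A the the zero A the => east S the zero A the the zero A the   [A ::= S the zero]
east S the zero A the the zero A the => east load S A the zero A the the zero A the   [S ::= load S A]
east load S A the zero A the the zero A the => east load load S A A the zero A the the zero A the   [S ::= load S A]
east load load S A A the zero A the the zero A the => east load load dog zero zero A A the zero A the the zero A the   [S ::= dog zero zero]
east load load dog zero zero A A the zero A the the zero A the => east load load dog zero zero the A the zero A the the zero A the   [A ::= the]
east load load dog zero zero the A the zero A the the zero A the => east load load dog zero zero the the the zero A the the zero A the   [A ::= the]
east load load dog zero zero the the the zero A the the zero A the => east load load dog zero zero the the the zero the the the zero A the   [A ::= the]
east load load dog zero zero the the the zero the the the zero A the => east load load dog zero zero the the the zero the the the zero the the   [A ::= the]

S => A A the => east A A the => east S the zero A the => east A A the the zero A the => east S the zero A the the zero A the => east load S A the zero A the the zero A the => east load load S A A the zero A the the zero A the => east load load dog zero zero A A the zero A the the zero A the => east load load dog zero zero the A the zero A the the zero A the => east load load dog zero zero the the the zero A the the zero A the => east load load dog zero zero the the the zero the the the zero A the => east load load dog zero zero the the the zero the the the zero the the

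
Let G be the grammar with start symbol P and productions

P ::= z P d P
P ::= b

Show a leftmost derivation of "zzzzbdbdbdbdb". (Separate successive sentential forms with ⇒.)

P ⇒ zPdP ⇒ zzPdPdP ⇒ zzzPdPdPdP ⇒ zzzzPdPdPdPdP ⇒ zzzzbdPdPdPdP ⇒ zzzzbdbdPdPdP ⇒ zzzzbdbdbdPdP ⇒ zzzzbdbdbdbdP ⇒ zzzzbdbdbdbdb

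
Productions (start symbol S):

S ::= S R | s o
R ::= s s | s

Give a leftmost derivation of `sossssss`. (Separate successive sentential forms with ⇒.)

S ⇒ SR ⇒ SRR ⇒ SRRR ⇒ SRRRR ⇒ soRRRR ⇒ sossRRR ⇒ sosssRR ⇒ sossssR ⇒ sossssss

S ⇒ SR   [S ::= S R]
SR ⇒ SRR   [S ::= S R]
SRR ⇒ SRRR   [S ::= S R]
SRRR ⇒ SRRRR   [S ::= S R]
SRRRR ⇒ soRRRR   [S ::= s o]
soRRRR ⇒ sossRRR   [R ::= s s]
sossRRR ⇒ sosssRR   [R ::= s]
sosssRR ⇒ sossssR   [R ::= s]
sossssR ⇒ sossssss   [R ::= s s]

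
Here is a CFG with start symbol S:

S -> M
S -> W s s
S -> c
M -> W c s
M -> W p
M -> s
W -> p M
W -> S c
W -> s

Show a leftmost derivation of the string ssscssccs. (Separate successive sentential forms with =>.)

S => M   [S -> M]
M => Wcs   [M -> W c s]
Wcs => Sccs   [W -> S c]
Sccs => Wssccs   [S -> W s s]
Wssccs => Scssccs   [W -> S c]
Scssccs => Wsscssccs   [S -> W s s]
Wsscssccs => ssscssccs   [W -> s]

S => M => Wcs => Sccs => Wssccs => Scssccs => Wsscssccs => ssscssccs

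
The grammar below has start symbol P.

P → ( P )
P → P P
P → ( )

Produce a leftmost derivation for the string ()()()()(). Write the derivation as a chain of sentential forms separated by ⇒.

P ⇒ PP ⇒ PPP ⇒ PPPP ⇒ PPPPP ⇒ ()PPPP ⇒ ()()PPP ⇒ ()()()PP ⇒ ()()()()P ⇒ ()()()()()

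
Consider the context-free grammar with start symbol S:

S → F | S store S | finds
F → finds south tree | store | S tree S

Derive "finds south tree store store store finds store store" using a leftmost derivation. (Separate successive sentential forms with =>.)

S => S store S => F store S => finds south tree store S => finds south tree store S store S => finds south tree store S store S store S => finds south tree store F store S store S => finds south tree store store store S store S => finds south tree store store store finds store S => finds south tree store store store finds store F => finds south tree store store store finds store store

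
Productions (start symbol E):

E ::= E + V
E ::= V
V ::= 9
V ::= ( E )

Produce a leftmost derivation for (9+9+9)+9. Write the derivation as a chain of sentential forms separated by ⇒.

E ⇒ E+V ⇒ V+V ⇒ (E)+V ⇒ (E+V)+V ⇒ (E+V+V)+V ⇒ (V+V+V)+V ⇒ (9+V+V)+V ⇒ (9+9+V)+V ⇒ (9+9+9)+V ⇒ (9+9+9)+9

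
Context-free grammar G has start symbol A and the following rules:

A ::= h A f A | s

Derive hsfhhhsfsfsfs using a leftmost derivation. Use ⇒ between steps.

A ⇒ hAfA ⇒ hsfA ⇒ hsfhAfA ⇒ hsfhhAfAfA ⇒ hsfhhhAfAfAfA ⇒ hsfhhhsfAfAfA ⇒ hsfhhhsfsfAfA ⇒ hsfhhhsfsfsfA ⇒ hsfhhhsfsfsfs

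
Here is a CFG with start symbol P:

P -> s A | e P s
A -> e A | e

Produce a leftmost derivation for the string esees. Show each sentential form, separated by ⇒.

P ⇒ ePs   [P -> e P s]
ePs ⇒ esAs   [P -> s A]
esAs ⇒ eseAs   [A -> e A]
eseAs ⇒ esees   [A -> e]

P ⇒ ePs ⇒ esAs ⇒ eseAs ⇒ esees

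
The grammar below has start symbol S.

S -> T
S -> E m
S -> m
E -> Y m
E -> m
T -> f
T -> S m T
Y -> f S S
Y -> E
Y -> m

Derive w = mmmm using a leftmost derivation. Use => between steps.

S => Em   [S -> E m]
Em => Ymm   [E -> Y m]
Ymm => Emm   [Y -> E]
Emm => Ymmm   [E -> Y m]
Ymmm => Emmm   [Y -> E]
Emmm => mmmm   [E -> m]

S => Em => Ymm => Emm => Ymmm => Emmm => mmmm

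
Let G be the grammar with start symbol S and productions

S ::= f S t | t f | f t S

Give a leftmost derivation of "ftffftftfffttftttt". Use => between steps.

S=>ftS=>ftfSt=>ftffStt=>ftffftStt=>ftffftftStt=>ftffftftfSttt=>ftffftftffStttt=>ftffftftffftStttt=>ftffftftfffttftttt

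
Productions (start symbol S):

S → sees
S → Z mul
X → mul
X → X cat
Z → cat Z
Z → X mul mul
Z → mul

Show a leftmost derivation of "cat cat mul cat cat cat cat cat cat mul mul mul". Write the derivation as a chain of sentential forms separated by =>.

S => Z mul   [S → Z mul]
Z mul => cat Z mul   [Z → cat Z]
cat Z mul => cat cat Z mul   [Z → cat Z]
cat cat Z mul => cat cat X mul mul mul   [Z → X mul mul]
cat cat X mul mul mul => cat cat X cat mul mul mul   [X → X cat]
cat cat X cat mul mul mul => cat cat X cat cat mul mul mul   [X → X cat]
cat cat X cat cat mul mul mul => cat cat X cat cat cat mul mul mul   [X → X cat]
cat cat X cat cat cat mul mul mul => cat cat X cat cat cat cat mul mul mul   [X → X cat]
cat cat X cat cat cat cat mul mul mul => cat cat X cat cat cat cat cat mul mul mul   [X → X cat]
cat cat X cat cat cat cat cat mul mul mul => cat cat X cat cat cat cat cat cat mul mul mul   [X → X cat]
cat cat X cat cat cat cat cat cat mul mul mul => cat cat mul cat cat cat cat cat cat mul mul mul   [X → mul]

S => Z mul => cat Z mul => cat cat Z mul => cat cat X mul mul mul => cat cat X cat mul mul mul => cat cat X cat cat mul mul mul => cat cat X cat cat cat mul mul mul => cat cat X cat cat cat cat mul mul mul => cat cat X cat cat cat cat cat mul mul mul => cat cat X cat cat cat cat cat cat mul mul mul => cat cat mul cat cat cat cat cat cat mul mul mul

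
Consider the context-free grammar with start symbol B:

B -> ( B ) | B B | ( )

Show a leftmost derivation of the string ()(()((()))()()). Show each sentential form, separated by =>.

B=>BB=>()B=>()(B)=>()(BB)=>()(()B)=>()(()BB)=>()(()BBB)=>()(()(B)BB)=>()(()((B))BB)=>()(()((()))BB)=>()(()((()))()B)=>()(()((()))()())

B => BB   [B -> B B]
BB => ()B   [B -> ( )]
()B => ()(B)   [B -> ( B )]
()(B) => ()(BB)   [B -> B B]
()(BB) => ()(()B)   [B -> ( )]
()(()B) => ()(()BB)   [B -> B B]
()(()BB) => ()(()BBB)   [B -> B B]
()(()BBB) => ()(()(B)BB)   [B -> ( B )]
()(()(B)BB) => ()(()((B))BB)   [B -> ( B )]
()(()((B))BB) => ()(()((()))BB)   [B -> ( )]
()(()((()))BB) => ()(()((()))()B)   [B -> ( )]
()(()((()))()B) => ()(()((()))()())   [B -> ( )]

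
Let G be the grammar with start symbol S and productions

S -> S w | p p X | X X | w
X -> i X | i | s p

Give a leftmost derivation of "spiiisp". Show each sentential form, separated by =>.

S => XX => spX => spiX => spiiX => spiiiX => spiiisp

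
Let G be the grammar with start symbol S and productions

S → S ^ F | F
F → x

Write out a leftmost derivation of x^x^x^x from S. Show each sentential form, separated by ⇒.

S ⇒ S^F ⇒ S^F^F ⇒ S^F^F^F ⇒ F^F^F^F ⇒ x^F^F^F ⇒ x^x^F^F ⇒ x^x^x^F ⇒ x^x^x^x

S ⇒ S^F   [S → S ^ F]
S^F ⇒ S^F^F   [S → S ^ F]
S^F^F ⇒ S^F^F^F   [S → S ^ F]
S^F^F^F ⇒ F^F^F^F   [S → F]
F^F^F^F ⇒ x^F^F^F   [F → x]
x^F^F^F ⇒ x^x^F^F   [F → x]
x^x^F^F ⇒ x^x^x^F   [F → x]
x^x^x^F ⇒ x^x^x^x   [F → x]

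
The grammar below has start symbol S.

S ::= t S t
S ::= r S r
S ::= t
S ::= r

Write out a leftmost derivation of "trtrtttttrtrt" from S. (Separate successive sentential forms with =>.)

S => tSt   [S ::= t S t]
tSt => trSrt   [S ::= r S r]
trSrt => trtStrt   [S ::= t S t]
trtStrt => trtrSrtrt   [S ::= r S r]
trtrSrtrt => trtrtStrtrt   [S ::= t S t]
trtrtStrtrt => trtrttSttrtrt   [S ::= t S t]
trtrttSttrtrt => trtrtttttrtrt   [S ::= t]

S => tSt => trSrt => trtStrt => trtrSrtrt => trtrtStrtrt => trtrttSttrtrt => trtrtttttrtrt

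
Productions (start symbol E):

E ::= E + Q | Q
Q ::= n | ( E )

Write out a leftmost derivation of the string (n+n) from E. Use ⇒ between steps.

E ⇒ Q   [E ::= Q]
Q ⇒ (E)   [Q ::= ( E )]
(E) ⇒ (E+Q)   [E ::= E + Q]
(E+Q) ⇒ (Q+Q)   [E ::= Q]
(Q+Q) ⇒ (n+Q)   [Q ::= n]
(n+Q) ⇒ (n+n)   [Q ::= n]

E ⇒ Q ⇒ (E) ⇒ (E+Q) ⇒ (Q+Q) ⇒ (n+Q) ⇒ (n+n)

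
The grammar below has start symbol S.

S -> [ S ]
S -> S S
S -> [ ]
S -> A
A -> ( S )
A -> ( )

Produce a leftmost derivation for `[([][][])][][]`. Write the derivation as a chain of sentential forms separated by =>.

S => SS   [S -> S S]
SS => SSS   [S -> S S]
SSS => [S]SS   [S -> [ S ]]
[S]SS => [A]SS   [S -> A]
[A]SS => [(S)]SS   [A -> ( S )]
[(S)]SS => [(SS)]SS   [S -> S S]
[(SS)]SS => [(SSS)]SS   [S -> S S]
[(SSS)]SS => [([]SS)]SS   [S -> [ ]]
[([]SS)]SS => [([][]S)]SS   [S -> [ ]]
[([][]S)]SS => [([][][])]SS   [S -> [ ]]
[([][][])]SS => [([][][])][]S   [S -> [ ]]
[([][][])][]S => [([][][])][][]   [S -> [ ]]

S => SS => SSS => [S]SS => [A]SS => [(S)]SS => [(SS)]SS => [(SSS)]SS => [([]SS)]SS => [([][]S)]SS => [([][][])]SS => [([][][])][]S => [([][][])][][]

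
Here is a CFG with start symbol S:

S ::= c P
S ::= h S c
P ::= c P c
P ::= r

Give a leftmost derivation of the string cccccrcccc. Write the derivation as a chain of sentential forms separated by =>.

S => cP => ccPc => cccPcc => ccccPccc => cccccPcccc => cccccrcccc

S => cP   [S ::= c P]
cP => ccPc   [P ::= c P c]
ccPc => cccPcc   [P ::= c P c]
cccPcc => ccccPccc   [P ::= c P c]
ccccPccc => cccccPcccc   [P ::= c P c]
cccccPcccc => cccccrcccc   [P ::= r]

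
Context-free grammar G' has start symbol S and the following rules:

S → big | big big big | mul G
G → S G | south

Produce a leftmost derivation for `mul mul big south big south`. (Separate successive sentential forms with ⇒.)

S ⇒ mul G ⇒ mul S G ⇒ mul mul G G ⇒ mul mul S G G ⇒ mul mul big G G ⇒ mul mul big south G ⇒ mul mul big south S G ⇒ mul mul big south big G ⇒ mul mul big south big south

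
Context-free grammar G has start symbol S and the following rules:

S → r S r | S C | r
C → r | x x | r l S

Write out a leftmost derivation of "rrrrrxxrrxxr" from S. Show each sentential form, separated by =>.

S => rSr   [S → r S r]
rSr => rSCr   [S → S C]
rSCr => rSCCr   [S → S C]
rSCCr => rrSrCCr   [S → r S r]
rrSrCCr => rrSCrCCr   [S → S C]
rrSCrCCr => rrrSrCrCCr   [S → r S r]
rrrSrCrCCr => rrrrrCrCCr   [S → r]
rrrrrCrCCr => rrrrrxxrCCr   [C → x x]
rrrrrxxrCCr => rrrrrxxrrCr   [C → r]
rrrrrxxrrCr => rrrrrxxrrxxr   [C → x x]

S => rSr => rSCr => rSCCr => rrSrCCr => rrSCrCCr => rrrSrCrCCr => rrrrrCrCCr => rrrrrxxrCCr => rrrrrxxrrCr => rrrrrxxrrxxr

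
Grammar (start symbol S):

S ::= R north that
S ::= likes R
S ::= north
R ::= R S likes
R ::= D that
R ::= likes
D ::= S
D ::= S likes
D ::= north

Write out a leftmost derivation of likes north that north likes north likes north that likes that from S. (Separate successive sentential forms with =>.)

S => likes R   [S ::= likes R]
likes R => likes D that   [R ::= D that]
likes D that => likes S likes that   [D ::= S likes]
likes S likes that => likes R north that likes that   [S ::= R north that]
likes R north that likes that => likes R S likes north that likes that   [R ::= R S likes]
likes R S likes north that likes that => likes R S likes S likes north that likes that   [R ::= R S likes]
likes R S likes S likes north that likes that => likes D that S likes S likes north that likes that   [R ::= D that]
likes D that S likes S likes north that likes that => likes north that S likes S likes north that likes that   [D ::= north]
likes north that S likes S likes north that likes that => likes north that north likes S likes north that likes that   [S ::= north]
likes north that north likes S likes north that likes that => likes north that north likes north likes north that likes that   [S ::= north]

S => likes R => likes D that => likes S likes that => likes R north that likes that => likes R S likes north that likes that => likes R S likes S likes north that likes that => likes D that S likes S likes north that likes that => likes north that S likes S likes north that likes that => likes north that north likes S likes north that likes that => likes north that north likes north likes north that likes that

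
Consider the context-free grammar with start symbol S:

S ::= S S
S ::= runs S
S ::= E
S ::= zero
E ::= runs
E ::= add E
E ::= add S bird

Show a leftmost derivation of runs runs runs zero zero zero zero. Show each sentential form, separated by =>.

S => runs S => runs S S => runs S S S => runs S S S S => runs runs S S S S => runs runs S S S S S => runs runs E S S S S => runs runs runs S S S S => runs runs runs zero S S S => runs runs runs zero zero S S => runs runs runs zero zero zero S => runs runs runs zero zero zero zero

S => runs S   [S ::= runs S]
runs S => runs S S   [S ::= S S]
runs S S => runs S S S   [S ::= S S]
runs S S S => runs S S S S   [S ::= S S]
runs S S S S => runs runs S S S S   [S ::= runs S]
runs runs S S S S => runs runs S S S S S   [S ::= S S]
runs runs S S S S S => runs runs E S S S S   [S ::= E]
runs runs E S S S S => runs runs runs S S S S   [E ::= runs]
runs runs runs S S S S => runs runs runs zero S S S   [S ::= zero]
runs runs runs zero S S S => runs runs runs zero zero S S   [S ::= zero]
runs runs runs zero zero S S => runs runs runs zero zero zero S   [S ::= zero]
runs runs runs zero zero zero S => runs runs runs zero zero zero zero   [S ::= zero]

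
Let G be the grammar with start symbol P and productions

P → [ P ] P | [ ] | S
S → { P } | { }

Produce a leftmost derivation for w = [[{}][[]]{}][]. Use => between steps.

P => [P]P   [P → [ P ] P]
[P]P => [[P]P]P   [P → [ P ] P]
[[P]P]P => [[S]P]P   [P → S]
[[S]P]P => [[{}]P]P   [S → { }]
[[{}]P]P => [[{}][P]P]P   [P → [ P ] P]
[[{}][P]P]P => [[{}][[]]P]P   [P → [ ]]
[[{}][[]]P]P => [[{}][[]]S]P   [P → S]
[[{}][[]]S]P => [[{}][[]]{}]P   [S → { }]
[[{}][[]]{}]P => [[{}][[]]{}][]   [P → [ ]]

P => [P]P => [[P]P]P => [[S]P]P => [[{}]P]P => [[{}][P]P]P => [[{}][[]]P]P => [[{}][[]]S]P => [[{}][[]]{}]P => [[{}][[]]{}][]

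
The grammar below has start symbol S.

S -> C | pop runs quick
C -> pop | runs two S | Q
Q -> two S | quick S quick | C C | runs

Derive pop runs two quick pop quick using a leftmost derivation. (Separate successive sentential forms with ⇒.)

S ⇒ C   [S -> C]
C ⇒ Q   [C -> Q]
Q ⇒ C C   [Q -> C C]
C C ⇒ pop C   [C -> pop]
pop C ⇒ pop runs two S   [C -> runs two S]
pop runs two S ⇒ pop runs two C   [S -> C]
pop runs two C ⇒ pop runs two Q   [C -> Q]
pop runs two Q ⇒ pop runs two quick S quick   [Q -> quick S quick]
pop runs two quick S quick ⇒ pop runs two quick C quick   [S -> C]
pop runs two quick C quick ⇒ pop runs two quick pop quick   [C -> pop]

S ⇒ C ⇒ Q ⇒ C C ⇒ pop C ⇒ pop runs two S ⇒ pop runs two C ⇒ pop runs two Q ⇒ pop runs two quick S quick ⇒ pop runs two quick C quick ⇒ pop runs two quick pop quick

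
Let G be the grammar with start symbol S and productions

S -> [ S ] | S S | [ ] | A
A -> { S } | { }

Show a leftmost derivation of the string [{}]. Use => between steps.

S => [S]   [S -> [ S ]]
[S] => [A]   [S -> A]
[A] => [{}]   [A -> { }]

S => [S] => [A] => [{}]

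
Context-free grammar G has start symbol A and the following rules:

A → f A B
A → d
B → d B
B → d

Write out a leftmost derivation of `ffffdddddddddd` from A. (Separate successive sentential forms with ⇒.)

A⇒fAB⇒ffABB⇒fffABBB⇒ffffABBBB⇒ffffdBBBB⇒ffffddBBBB⇒ffffdddBBBB⇒ffffddddBBB⇒ffffdddddBBB⇒ffffddddddBB⇒ffffdddddddBB⇒ffffddddddddBB⇒ffffdddddddddB⇒ffffdddddddddd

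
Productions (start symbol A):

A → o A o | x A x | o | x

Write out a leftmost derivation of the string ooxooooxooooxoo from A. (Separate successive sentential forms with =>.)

A => oAo   [A → o A o]
oAo => ooAoo   [A → o A o]
ooAoo => ooxAxoo   [A → x A x]
ooxAxoo => ooxoAoxoo   [A → o A o]
ooxoAoxoo => ooxooAooxoo   [A → o A o]
ooxooAooxoo => ooxoooAoooxoo   [A → o A o]
ooxoooAoooxoo => ooxooooAooooxoo   [A → o A o]
ooxooooAooooxoo => ooxooooxooooxoo   [A → x]

A => oAo => ooAoo => ooxAxoo => ooxoAoxoo => ooxooAooxoo => ooxoooAoooxoo => ooxooooAooooxoo => ooxooooxooooxoo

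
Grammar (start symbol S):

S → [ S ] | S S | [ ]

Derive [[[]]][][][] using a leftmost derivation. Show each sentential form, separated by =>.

S => SS   [S → S S]
SS => SSS   [S → S S]
SSS => SSSS   [S → S S]
SSSS => [S]SSS   [S → [ S ]]
[S]SSS => [[S]]SSS   [S → [ S ]]
[[S]]SSS => [[[]]]SSS   [S → [ ]]
[[[]]]SSS => [[[]]][]SS   [S → [ ]]
[[[]]][]SS => [[[]]][][]S   [S → [ ]]
[[[]]][][]S => [[[]]][][][]   [S → [ ]]

S => SS => SSS => SSSS => [S]SSS => [[S]]SSS => [[[]]]SSS => [[[]]][]SS => [[[]]][][]S => [[[]]][][][]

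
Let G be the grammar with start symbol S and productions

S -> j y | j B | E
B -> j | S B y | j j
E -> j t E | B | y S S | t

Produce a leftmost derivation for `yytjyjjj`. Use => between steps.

S => E   [S -> E]
E => ySS   [E -> y S S]
ySS => yES   [S -> E]
yES => yySSS   [E -> y S S]
yySSS => yyESS   [S -> E]
yyESS => yytSS   [E -> t]
yytSS => yytjyS   [S -> j y]
yytjyS => yytjyjB   [S -> j B]
yytjyjB => yytjyjjj   [B -> j j]

S => E => ySS => yES => yySSS => yyESS => yytSS => yytjyS => yytjyjB => yytjyjjj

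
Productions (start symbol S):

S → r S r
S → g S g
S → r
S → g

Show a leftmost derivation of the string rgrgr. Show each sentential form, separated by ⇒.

S ⇒ rSr   [S → r S r]
rSr ⇒ rgSgr   [S → g S g]
rgSgr ⇒ rgrgr   [S → r]

S ⇒ rSr ⇒ rgSgr ⇒ rgrgr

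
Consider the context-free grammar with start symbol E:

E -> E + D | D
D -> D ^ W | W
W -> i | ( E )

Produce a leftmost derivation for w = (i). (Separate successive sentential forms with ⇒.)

E ⇒ D ⇒ W ⇒ (E) ⇒ (D) ⇒ (W) ⇒ (i)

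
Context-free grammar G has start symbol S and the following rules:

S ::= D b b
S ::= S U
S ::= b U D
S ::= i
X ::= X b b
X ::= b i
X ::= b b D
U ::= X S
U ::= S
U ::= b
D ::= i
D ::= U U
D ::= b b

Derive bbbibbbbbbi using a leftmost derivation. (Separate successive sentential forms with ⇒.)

S⇒bUD⇒bSD⇒bbUDD⇒bbXSDD⇒bbbiSDD⇒bbbibUDDD⇒bbbibbDDD⇒bbbibbbbDD⇒bbbibbbbbbD⇒bbbibbbbbbi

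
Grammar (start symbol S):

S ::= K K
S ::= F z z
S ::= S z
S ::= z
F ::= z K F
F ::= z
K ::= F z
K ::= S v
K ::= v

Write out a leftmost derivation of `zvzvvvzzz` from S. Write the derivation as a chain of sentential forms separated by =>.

S=>Fzz=>zKFzz=>zvFzz=>zvzKFzz=>zvzSvFzz=>zvzKKvFzz=>zvzvKvFzz=>zvzvvvFzz=>zvzvvvzzz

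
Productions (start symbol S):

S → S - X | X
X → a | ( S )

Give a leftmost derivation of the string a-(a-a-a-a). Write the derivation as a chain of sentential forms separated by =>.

S=>S-X=>X-X=>a-X=>a-(S)=>a-(S-X)=>a-(S-X-X)=>a-(S-X-X-X)=>a-(X-X-X-X)=>a-(a-X-X-X)=>a-(a-a-X-X)=>a-(a-a-a-X)=>a-(a-a-a-a)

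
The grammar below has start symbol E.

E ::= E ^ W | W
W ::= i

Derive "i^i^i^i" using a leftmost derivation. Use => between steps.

E => E^W => E^W^W => E^W^W^W => W^W^W^W => i^W^W^W => i^i^W^W => i^i^i^W => i^i^i^i

E => E^W   [E ::= E ^ W]
E^W => E^W^W   [E ::= E ^ W]
E^W^W => E^W^W^W   [E ::= E ^ W]
E^W^W^W => W^W^W^W   [E ::= W]
W^W^W^W => i^W^W^W   [W ::= i]
i^W^W^W => i^i^W^W   [W ::= i]
i^i^W^W => i^i^i^W   [W ::= i]
i^i^i^W => i^i^i^i   [W ::= i]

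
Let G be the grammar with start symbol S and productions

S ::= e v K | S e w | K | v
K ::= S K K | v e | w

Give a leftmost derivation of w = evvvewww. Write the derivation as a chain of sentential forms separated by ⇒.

S ⇒ evK ⇒ evSKK ⇒ evKKK ⇒ evSKKKK ⇒ evvKKKK ⇒ evvveKKK ⇒ evvvewKK ⇒ evvvewwK ⇒ evvvewww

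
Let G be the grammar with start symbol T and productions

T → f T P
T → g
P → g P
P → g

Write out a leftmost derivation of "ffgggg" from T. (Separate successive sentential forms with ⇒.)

T ⇒ fTP   [T → f T P]
fTP ⇒ ffTPP   [T → f T P]
ffTPP ⇒ ffgPP   [T → g]
ffgPP ⇒ ffggPP   [P → g P]
ffggPP ⇒ ffgggP   [P → g]
ffgggP ⇒ ffgggg   [P → g]

T ⇒ fTP ⇒ ffTPP ⇒ ffgPP ⇒ ffggPP ⇒ ffgggP ⇒ ffgggg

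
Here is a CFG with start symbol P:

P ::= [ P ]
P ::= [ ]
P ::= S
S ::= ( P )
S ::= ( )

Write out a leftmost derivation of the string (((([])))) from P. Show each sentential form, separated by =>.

P => S => (P) => (S) => ((P)) => ((S)) => (((P))) => (((S))) => ((((P)))) => (((([]))))

P => S   [P ::= S]
S => (P)   [S ::= ( P )]
(P) => (S)   [P ::= S]
(S) => ((P))   [S ::= ( P )]
((P)) => ((S))   [P ::= S]
((S)) => (((P)))   [S ::= ( P )]
(((P))) => (((S)))   [P ::= S]
(((S))) => ((((P))))   [S ::= ( P )]
((((P)))) => (((([]))))   [P ::= [ ]]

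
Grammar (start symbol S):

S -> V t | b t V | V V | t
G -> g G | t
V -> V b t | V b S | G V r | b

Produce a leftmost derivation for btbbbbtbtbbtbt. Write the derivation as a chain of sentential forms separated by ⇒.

S ⇒ btV ⇒ btVbt ⇒ btVbtbt ⇒ btVbSbtbt ⇒ btbbSbtbt ⇒ btbbVVbtbt ⇒ btbbVbtVbtbt ⇒ btbbVbtbtVbtbt ⇒ btbbbbtbtVbtbt ⇒ btbbbbtbtbbtbt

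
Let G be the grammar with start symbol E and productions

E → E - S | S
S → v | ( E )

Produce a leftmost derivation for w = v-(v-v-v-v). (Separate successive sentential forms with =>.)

E => E-S => S-S => v-S => v-(E) => v-(E-S) => v-(E-S-S) => v-(E-S-S-S) => v-(S-S-S-S) => v-(v-S-S-S) => v-(v-v-S-S) => v-(v-v-v-S) => v-(v-v-v-v)

E => E-S   [E → E - S]
E-S => S-S   [E → S]
S-S => v-S   [S → v]
v-S => v-(E)   [S → ( E )]
v-(E) => v-(E-S)   [E → E - S]
v-(E-S) => v-(E-S-S)   [E → E - S]
v-(E-S-S) => v-(E-S-S-S)   [E → E - S]
v-(E-S-S-S) => v-(S-S-S-S)   [E → S]
v-(S-S-S-S) => v-(v-S-S-S)   [S → v]
v-(v-S-S-S) => v-(v-v-S-S)   [S → v]
v-(v-v-S-S) => v-(v-v-v-S)   [S → v]
v-(v-v-v-S) => v-(v-v-v-v)   [S → v]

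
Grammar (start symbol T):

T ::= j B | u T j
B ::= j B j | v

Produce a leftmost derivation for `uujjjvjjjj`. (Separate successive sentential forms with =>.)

T => uTj => uuTjj => uujBjj => uujjBjjj => uujjjBjjjj => uujjjvjjjj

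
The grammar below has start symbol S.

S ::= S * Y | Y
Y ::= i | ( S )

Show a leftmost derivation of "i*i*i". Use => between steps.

S=>S*Y=>S*Y*Y=>Y*Y*Y=>i*Y*Y=>i*i*Y=>i*i*i

S => S*Y   [S ::= S * Y]
S*Y => S*Y*Y   [S ::= S * Y]
S*Y*Y => Y*Y*Y   [S ::= Y]
Y*Y*Y => i*Y*Y   [Y ::= i]
i*Y*Y => i*i*Y   [Y ::= i]
i*i*Y => i*i*i   [Y ::= i]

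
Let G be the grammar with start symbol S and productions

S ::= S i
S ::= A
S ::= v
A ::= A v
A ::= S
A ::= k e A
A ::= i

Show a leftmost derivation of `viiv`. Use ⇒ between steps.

S ⇒ A ⇒ Av ⇒ Sv ⇒ Siv ⇒ Siiv ⇒ viiv

S ⇒ A   [S ::= A]
A ⇒ Av   [A ::= A v]
Av ⇒ Sv   [A ::= S]
Sv ⇒ Siv   [S ::= S i]
Siv ⇒ Siiv   [S ::= S i]
Siiv ⇒ viiv   [S ::= v]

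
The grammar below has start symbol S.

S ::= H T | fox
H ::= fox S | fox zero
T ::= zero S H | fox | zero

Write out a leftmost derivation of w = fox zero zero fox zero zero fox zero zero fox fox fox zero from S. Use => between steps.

S => H T   [S ::= H T]
H T => fox zero T   [H ::= fox zero]
fox zero T => fox zero zero S H   [T ::= zero S H]
fox zero zero S H => fox zero zero H T H   [S ::= H T]
fox zero zero H T H => fox zero zero fox zero T H   [H ::= fox zero]
fox zero zero fox zero T H => fox zero zero fox zero zero S H H   [T ::= zero S H]
fox zero zero fox zero zero S H H => fox zero zero fox zero zero H T H H   [S ::= H T]
fox zero zero fox zero zero H T H H => fox zero zero fox zero zero fox zero T H H   [H ::= fox zero]
fox zero zero fox zero zero fox zero T H H => fox zero zero fox zero zero fox zero zero H H   [T ::= zero]
fox zero zero fox zero zero fox zero zero H H => fox zero zero fox zero zero fox zero zero fox S H   [H ::= fox S]
fox zero zero fox zero zero fox zero zero fox S H => fox zero zero fox zero zero fox zero zero fox fox H   [S ::= fox]
fox zero zero fox zero zero fox zero zero fox fox H => fox zero zero fox zero zero fox zero zero fox fox fox zero   [H ::= fox zero]

S => H T => fox zero T => fox zero zero S H => fox zero zero H T H => fox zero zero fox zero T H => fox zero zero fox zero zero S H H => fox zero zero fox zero zero H T H H => fox zero zero fox zero zero fox zero T H H => fox zero zero fox zero zero fox zero zero H H => fox zero zero fox zero zero fox zero zero fox S H => fox zero zero fox zero zero fox zero zero fox fox H => fox zero zero fox zero zero fox zero zero fox fox fox zero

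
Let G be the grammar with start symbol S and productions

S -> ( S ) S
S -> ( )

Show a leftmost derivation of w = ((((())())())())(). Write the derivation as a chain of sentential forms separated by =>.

S => (S)S => ((S)S)S => (((S)S)S)S => ((((S)S)S)S)S => ((((())S)S)S)S => ((((())())S)S)S => ((((())())())S)S => ((((())())())())S => ((((())())())())()

S => (S)S   [S -> ( S ) S]
(S)S => ((S)S)S   [S -> ( S ) S]
((S)S)S => (((S)S)S)S   [S -> ( S ) S]
(((S)S)S)S => ((((S)S)S)S)S   [S -> ( S ) S]
((((S)S)S)S)S => ((((())S)S)S)S   [S -> ( )]
((((())S)S)S)S => ((((())())S)S)S   [S -> ( )]
((((())())S)S)S => ((((())())())S)S   [S -> ( )]
((((())())())S)S => ((((())())())())S   [S -> ( )]
((((())())())())S => ((((())())())())()   [S -> ( )]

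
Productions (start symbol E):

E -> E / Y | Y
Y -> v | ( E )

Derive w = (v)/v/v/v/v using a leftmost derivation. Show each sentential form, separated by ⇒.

E ⇒ E/Y   [E -> E / Y]
E/Y ⇒ E/Y/Y   [E -> E / Y]
E/Y/Y ⇒ E/Y/Y/Y   [E -> E / Y]
E/Y/Y/Y ⇒ E/Y/Y/Y/Y   [E -> E / Y]
E/Y/Y/Y/Y ⇒ Y/Y/Y/Y/Y   [E -> Y]
Y/Y/Y/Y/Y ⇒ (E)/Y/Y/Y/Y   [Y -> ( E )]
(E)/Y/Y/Y/Y ⇒ (Y)/Y/Y/Y/Y   [E -> Y]
(Y)/Y/Y/Y/Y ⇒ (v)/Y/Y/Y/Y   [Y -> v]
(v)/Y/Y/Y/Y ⇒ (v)/v/Y/Y/Y   [Y -> v]
(v)/v/Y/Y/Y ⇒ (v)/v/v/Y/Y   [Y -> v]
(v)/v/v/Y/Y ⇒ (v)/v/v/v/Y   [Y -> v]
(v)/v/v/v/Y ⇒ (v)/v/v/v/v   [Y -> v]

E ⇒ E/Y ⇒ E/Y/Y ⇒ E/Y/Y/Y ⇒ E/Y/Y/Y/Y ⇒ Y/Y/Y/Y/Y ⇒ (E)/Y/Y/Y/Y ⇒ (Y)/Y/Y/Y/Y ⇒ (v)/Y/Y/Y/Y ⇒ (v)/v/Y/Y/Y ⇒ (v)/v/v/Y/Y ⇒ (v)/v/v/v/Y ⇒ (v)/v/v/v/v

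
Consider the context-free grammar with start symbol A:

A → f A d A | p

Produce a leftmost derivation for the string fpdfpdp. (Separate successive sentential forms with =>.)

A => fAdA   [A → f A d A]
fAdA => fpdA   [A → p]
fpdA => fpdfAdA   [A → f A d A]
fpdfAdA => fpdfpdA   [A → p]
fpdfpdA => fpdfpdp   [A → p]

A => fAdA => fpdA => fpdfAdA => fpdfpdA => fpdfpdp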